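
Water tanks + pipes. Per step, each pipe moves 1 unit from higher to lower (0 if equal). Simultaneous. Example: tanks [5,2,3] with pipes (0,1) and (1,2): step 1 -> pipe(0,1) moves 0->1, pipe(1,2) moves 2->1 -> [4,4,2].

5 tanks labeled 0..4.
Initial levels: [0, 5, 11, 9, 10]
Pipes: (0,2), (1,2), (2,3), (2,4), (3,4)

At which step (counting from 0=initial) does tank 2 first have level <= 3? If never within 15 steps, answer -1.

Step 1: flows [2->0,2->1,2->3,2->4,4->3] -> levels [1 6 7 11 10]
Step 2: flows [2->0,2->1,3->2,4->2,3->4] -> levels [2 7 7 9 10]
Step 3: flows [2->0,1=2,3->2,4->2,4->3] -> levels [3 7 8 9 8]
Step 4: flows [2->0,2->1,3->2,2=4,3->4] -> levels [4 8 7 7 9]
Step 5: flows [2->0,1->2,2=3,4->2,4->3] -> levels [5 7 8 8 7]
Step 6: flows [2->0,2->1,2=3,2->4,3->4] -> levels [6 8 5 7 9]
Step 7: flows [0->2,1->2,3->2,4->2,4->3] -> levels [5 7 9 7 7]
Step 8: flows [2->0,2->1,2->3,2->4,3=4] -> levels [6 8 5 8 8]
Step 9: flows [0->2,1->2,3->2,4->2,3=4] -> levels [5 7 9 7 7]
  -> period-2 cycle (repeats step 7); tank 2 never drops to <=3
Tank 2 never reaches <=3 within 15 steps

Answer: -1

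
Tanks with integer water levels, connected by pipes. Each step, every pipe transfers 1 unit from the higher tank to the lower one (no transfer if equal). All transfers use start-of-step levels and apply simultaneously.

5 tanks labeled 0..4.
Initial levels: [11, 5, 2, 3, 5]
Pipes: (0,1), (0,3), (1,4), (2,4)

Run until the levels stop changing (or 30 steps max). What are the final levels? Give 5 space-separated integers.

Answer: 7 4 4 5 6

Derivation:
Step 1: flows [0->1,0->3,1=4,4->2] -> levels [9 6 3 4 4]
Step 2: flows [0->1,0->3,1->4,4->2] -> levels [7 6 4 5 4]
Step 3: flows [0->1,0->3,1->4,2=4] -> levels [5 6 4 6 5]
Step 4: flows [1->0,3->0,1->4,4->2] -> levels [7 4 5 5 5]
Step 5: flows [0->1,0->3,4->1,2=4] -> levels [5 6 5 6 4]
Step 6: flows [1->0,3->0,1->4,2->4] -> levels [7 4 4 5 6]
Step 7: flows [0->1,0->3,4->1,4->2] -> levels [5 6 5 6 4]
  -> period-2 cycle: step 7 state = step 5 state; never stabilizes
  -> state at step 30: (30-5) mod 2 = 1, same as step 6 -> [7 4 4 5 6]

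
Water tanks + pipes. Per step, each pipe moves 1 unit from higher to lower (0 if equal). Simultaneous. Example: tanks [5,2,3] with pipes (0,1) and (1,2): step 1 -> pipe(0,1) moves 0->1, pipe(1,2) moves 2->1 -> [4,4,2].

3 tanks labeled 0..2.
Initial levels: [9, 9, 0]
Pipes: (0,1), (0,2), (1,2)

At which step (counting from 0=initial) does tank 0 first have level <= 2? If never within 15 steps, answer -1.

Answer: -1

Derivation:
Step 1: flows [0=1,0->2,1->2] -> levels [8 8 2]
Step 2: flows [0=1,0->2,1->2] -> levels [7 7 4]
Step 3: flows [0=1,0->2,1->2] -> levels [6 6 6]
Step 4: flows [0=1,0=2,1=2] -> levels [6 6 6]
  -> stable; tank 0 stays at 6 > 2
Tank 0 never reaches <=2 within 15 steps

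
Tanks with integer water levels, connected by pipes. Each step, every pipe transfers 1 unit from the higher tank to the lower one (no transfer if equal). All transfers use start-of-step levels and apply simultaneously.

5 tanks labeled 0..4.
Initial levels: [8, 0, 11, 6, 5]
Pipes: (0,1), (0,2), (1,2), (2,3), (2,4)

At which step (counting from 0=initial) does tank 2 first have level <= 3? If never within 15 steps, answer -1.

Answer: 4

Derivation:
Step 1: flows [0->1,2->0,2->1,2->3,2->4] -> levels [8 2 7 7 6]
Step 2: flows [0->1,0->2,2->1,2=3,2->4] -> levels [6 4 6 7 7]
Step 3: flows [0->1,0=2,2->1,3->2,4->2] -> levels [5 6 7 6 6]
Step 4: flows [1->0,2->0,2->1,2->3,2->4] -> levels [7 6 3 7 7]
Tank 2 first reaches <=3 at step 4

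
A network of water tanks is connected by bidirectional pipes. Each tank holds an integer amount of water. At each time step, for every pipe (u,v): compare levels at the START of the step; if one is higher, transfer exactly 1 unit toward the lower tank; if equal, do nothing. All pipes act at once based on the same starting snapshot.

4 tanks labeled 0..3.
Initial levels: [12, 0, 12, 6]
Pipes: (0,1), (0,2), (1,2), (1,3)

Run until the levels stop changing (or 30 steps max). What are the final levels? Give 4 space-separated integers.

Step 1: flows [0->1,0=2,2->1,3->1] -> levels [11 3 11 5]
Step 2: flows [0->1,0=2,2->1,3->1] -> levels [10 6 10 4]
Step 3: flows [0->1,0=2,2->1,1->3] -> levels [9 7 9 5]
Step 4: flows [0->1,0=2,2->1,1->3] -> levels [8 8 8 6]
Step 5: flows [0=1,0=2,1=2,1->3] -> levels [8 7 8 7]
Step 6: flows [0->1,0=2,2->1,1=3] -> levels [7 9 7 7]
Step 7: flows [1->0,0=2,1->2,1->3] -> levels [8 6 8 8]
Step 8: flows [0->1,0=2,2->1,3->1] -> levels [7 9 7 7]
  -> period-2 cycle: step 8 state = step 6 state; never stabilizes
  -> state at step 30: (30-6) mod 2 = 0, same as step 6 -> [7 9 7 7]

Answer: 7 9 7 7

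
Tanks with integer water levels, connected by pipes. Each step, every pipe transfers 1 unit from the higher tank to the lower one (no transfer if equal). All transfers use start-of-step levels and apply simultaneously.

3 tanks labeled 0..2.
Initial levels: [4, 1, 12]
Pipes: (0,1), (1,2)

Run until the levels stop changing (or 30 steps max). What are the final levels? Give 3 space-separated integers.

Answer: 5 7 5

Derivation:
Step 1: flows [0->1,2->1] -> levels [3 3 11]
Step 2: flows [0=1,2->1] -> levels [3 4 10]
Step 3: flows [1->0,2->1] -> levels [4 4 9]
Step 4: flows [0=1,2->1] -> levels [4 5 8]
Step 5: flows [1->0,2->1] -> levels [5 5 7]
Step 6: flows [0=1,2->1] -> levels [5 6 6]
Step 7: flows [1->0,1=2] -> levels [6 5 6]
Step 8: flows [0->1,2->1] -> levels [5 7 5]
Step 9: flows [1->0,1->2] -> levels [6 5 6]
  -> period-2 cycle: step 9 state = step 7 state; never stabilizes
  -> state at step 30: (30-7) mod 2 = 1, same as step 8 -> [5 7 5]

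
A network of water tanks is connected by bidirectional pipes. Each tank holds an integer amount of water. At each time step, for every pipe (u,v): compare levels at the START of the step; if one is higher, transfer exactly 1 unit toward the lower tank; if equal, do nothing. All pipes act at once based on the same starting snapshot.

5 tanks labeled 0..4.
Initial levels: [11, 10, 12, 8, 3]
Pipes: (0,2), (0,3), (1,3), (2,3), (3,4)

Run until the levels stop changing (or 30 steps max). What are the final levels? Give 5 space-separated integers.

Step 1: flows [2->0,0->3,1->3,2->3,3->4] -> levels [11 9 10 10 4]
Step 2: flows [0->2,0->3,3->1,2=3,3->4] -> levels [9 10 11 9 5]
Step 3: flows [2->0,0=3,1->3,2->3,3->4] -> levels [10 9 9 10 6]
Step 4: flows [0->2,0=3,3->1,3->2,3->4] -> levels [9 10 11 7 7]
Step 5: flows [2->0,0->3,1->3,2->3,3=4] -> levels [9 9 9 10 7]
Step 6: flows [0=2,3->0,3->1,3->2,3->4] -> levels [10 10 10 6 8]
Step 7: flows [0=2,0->3,1->3,2->3,4->3] -> levels [9 9 9 10 7]
  -> period-2 cycle: step 7 state = step 5 state; never stabilizes
  -> state at step 30: (30-5) mod 2 = 1, same as step 6 -> [10 10 10 6 8]

Answer: 10 10 10 6 8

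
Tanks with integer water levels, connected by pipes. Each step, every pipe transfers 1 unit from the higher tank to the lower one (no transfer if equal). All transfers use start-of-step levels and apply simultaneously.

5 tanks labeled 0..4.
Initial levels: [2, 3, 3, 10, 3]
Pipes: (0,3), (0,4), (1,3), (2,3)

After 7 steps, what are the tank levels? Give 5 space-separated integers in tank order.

Answer: 3 4 4 6 4

Derivation:
Step 1: flows [3->0,4->0,3->1,3->2] -> levels [4 4 4 7 2]
Step 2: flows [3->0,0->4,3->1,3->2] -> levels [4 5 5 4 3]
Step 3: flows [0=3,0->4,1->3,2->3] -> levels [3 4 4 6 4]
Step 4: flows [3->0,4->0,3->1,3->2] -> levels [5 5 5 3 3]
Step 5: flows [0->3,0->4,1->3,2->3] -> levels [3 4 4 6 4]
  -> period-2 cycle: step 5 state = step 3 state
  -> state at step 7: (7-3) mod 2 = 0, same as step 3 -> [3 4 4 6 4]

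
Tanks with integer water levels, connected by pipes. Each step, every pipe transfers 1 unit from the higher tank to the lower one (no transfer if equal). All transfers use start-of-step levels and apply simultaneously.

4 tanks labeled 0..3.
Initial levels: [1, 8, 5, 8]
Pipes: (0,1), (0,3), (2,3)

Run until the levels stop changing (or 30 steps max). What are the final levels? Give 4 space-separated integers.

Answer: 5 6 6 5

Derivation:
Step 1: flows [1->0,3->0,3->2] -> levels [3 7 6 6]
Step 2: flows [1->0,3->0,2=3] -> levels [5 6 6 5]
Step 3: flows [1->0,0=3,2->3] -> levels [6 5 5 6]
Step 4: flows [0->1,0=3,3->2] -> levels [5 6 6 5]
  -> period-2 cycle: step 4 state = step 2 state; never stabilizes
  -> state at step 30: (30-2) mod 2 = 0, same as step 2 -> [5 6 6 5]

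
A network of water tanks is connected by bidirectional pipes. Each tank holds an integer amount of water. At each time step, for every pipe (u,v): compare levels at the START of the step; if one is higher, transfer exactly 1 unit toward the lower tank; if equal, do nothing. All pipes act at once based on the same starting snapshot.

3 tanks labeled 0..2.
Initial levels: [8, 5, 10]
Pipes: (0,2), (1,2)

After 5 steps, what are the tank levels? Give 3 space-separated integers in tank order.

Answer: 8 8 7

Derivation:
Step 1: flows [2->0,2->1] -> levels [9 6 8]
Step 2: flows [0->2,2->1] -> levels [8 7 8]
Step 3: flows [0=2,2->1] -> levels [8 8 7]
Step 4: flows [0->2,1->2] -> levels [7 7 9]
Step 5: flows [2->0,2->1] -> levels [8 8 7]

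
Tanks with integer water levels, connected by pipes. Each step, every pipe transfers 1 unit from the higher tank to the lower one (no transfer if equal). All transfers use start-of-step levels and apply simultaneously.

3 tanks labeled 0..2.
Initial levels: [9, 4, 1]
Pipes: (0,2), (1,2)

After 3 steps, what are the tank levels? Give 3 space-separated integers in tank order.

Answer: 6 4 4

Derivation:
Step 1: flows [0->2,1->2] -> levels [8 3 3]
Step 2: flows [0->2,1=2] -> levels [7 3 4]
Step 3: flows [0->2,2->1] -> levels [6 4 4]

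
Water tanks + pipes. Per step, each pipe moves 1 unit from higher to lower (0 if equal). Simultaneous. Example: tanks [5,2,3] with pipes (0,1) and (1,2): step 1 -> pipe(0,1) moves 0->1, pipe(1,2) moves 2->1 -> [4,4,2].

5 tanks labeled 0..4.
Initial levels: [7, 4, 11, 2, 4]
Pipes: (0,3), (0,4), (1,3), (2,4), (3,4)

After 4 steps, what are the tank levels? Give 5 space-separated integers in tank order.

Answer: 6 5 7 3 7

Derivation:
Step 1: flows [0->3,0->4,1->3,2->4,4->3] -> levels [5 3 10 5 5]
Step 2: flows [0=3,0=4,3->1,2->4,3=4] -> levels [5 4 9 4 6]
Step 3: flows [0->3,4->0,1=3,2->4,4->3] -> levels [5 4 8 6 5]
Step 4: flows [3->0,0=4,3->1,2->4,3->4] -> levels [6 5 7 3 7]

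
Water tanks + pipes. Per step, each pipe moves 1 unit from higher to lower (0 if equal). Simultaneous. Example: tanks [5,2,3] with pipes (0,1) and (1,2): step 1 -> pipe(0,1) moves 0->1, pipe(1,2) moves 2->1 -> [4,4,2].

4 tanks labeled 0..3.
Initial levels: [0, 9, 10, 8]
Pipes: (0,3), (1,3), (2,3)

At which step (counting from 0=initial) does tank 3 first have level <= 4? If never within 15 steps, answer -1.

Step 1: flows [3->0,1->3,2->3] -> levels [1 8 9 9]
Step 2: flows [3->0,3->1,2=3] -> levels [2 9 9 7]
Step 3: flows [3->0,1->3,2->3] -> levels [3 8 8 8]
Step 4: flows [3->0,1=3,2=3] -> levels [4 8 8 7]
Step 5: flows [3->0,1->3,2->3] -> levels [5 7 7 8]
Step 6: flows [3->0,3->1,3->2] -> levels [6 8 8 5]
Step 7: flows [0->3,1->3,2->3] -> levels [5 7 7 8]
  -> period-2 cycle (repeats step 5); tank 3 never drops to <=4
Tank 3 never reaches <=4 within 15 steps

Answer: -1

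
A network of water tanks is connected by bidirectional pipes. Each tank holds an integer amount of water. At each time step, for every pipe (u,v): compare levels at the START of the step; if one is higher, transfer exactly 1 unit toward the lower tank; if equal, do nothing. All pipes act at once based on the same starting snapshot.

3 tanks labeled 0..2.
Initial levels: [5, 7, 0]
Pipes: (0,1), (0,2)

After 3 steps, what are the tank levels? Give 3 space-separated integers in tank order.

Answer: 4 5 3

Derivation:
Step 1: flows [1->0,0->2] -> levels [5 6 1]
Step 2: flows [1->0,0->2] -> levels [5 5 2]
Step 3: flows [0=1,0->2] -> levels [4 5 3]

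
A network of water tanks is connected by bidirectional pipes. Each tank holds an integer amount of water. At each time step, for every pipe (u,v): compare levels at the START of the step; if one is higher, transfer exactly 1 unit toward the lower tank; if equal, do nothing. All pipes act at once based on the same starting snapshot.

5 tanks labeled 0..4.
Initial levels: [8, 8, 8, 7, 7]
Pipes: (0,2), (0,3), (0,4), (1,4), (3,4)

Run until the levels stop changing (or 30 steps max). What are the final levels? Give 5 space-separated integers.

Answer: 9 8 7 8 6

Derivation:
Step 1: flows [0=2,0->3,0->4,1->4,3=4] -> levels [6 7 8 8 9]
Step 2: flows [2->0,3->0,4->0,4->1,4->3] -> levels [9 8 7 8 6]
Step 3: flows [0->2,0->3,0->4,1->4,3->4] -> levels [6 7 8 8 9]
  -> period-2 cycle: step 3 state = step 1 state; never stabilizes
  -> state at step 30: (30-1) mod 2 = 1, same as step 2 -> [9 8 7 8 6]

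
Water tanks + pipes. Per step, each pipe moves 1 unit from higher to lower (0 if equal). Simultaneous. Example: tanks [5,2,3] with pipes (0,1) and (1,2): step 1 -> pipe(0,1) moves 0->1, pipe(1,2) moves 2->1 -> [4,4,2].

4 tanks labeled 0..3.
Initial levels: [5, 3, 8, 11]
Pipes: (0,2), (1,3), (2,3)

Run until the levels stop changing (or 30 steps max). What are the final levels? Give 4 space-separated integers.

Answer: 7 7 8 5

Derivation:
Step 1: flows [2->0,3->1,3->2] -> levels [6 4 8 9]
Step 2: flows [2->0,3->1,3->2] -> levels [7 5 8 7]
Step 3: flows [2->0,3->1,2->3] -> levels [8 6 6 7]
Step 4: flows [0->2,3->1,3->2] -> levels [7 7 8 5]
Step 5: flows [2->0,1->3,2->3] -> levels [8 6 6 7]
  -> period-2 cycle: step 5 state = step 3 state; never stabilizes
  -> state at step 30: (30-3) mod 2 = 1, same as step 4 -> [7 7 8 5]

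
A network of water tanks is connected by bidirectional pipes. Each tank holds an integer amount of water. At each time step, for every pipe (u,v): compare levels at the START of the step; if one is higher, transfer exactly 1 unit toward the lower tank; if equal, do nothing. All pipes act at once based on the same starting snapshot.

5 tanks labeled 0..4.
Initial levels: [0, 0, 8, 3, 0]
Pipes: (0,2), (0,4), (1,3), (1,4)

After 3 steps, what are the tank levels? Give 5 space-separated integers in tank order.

Answer: 3 2 5 1 0

Derivation:
Step 1: flows [2->0,0=4,3->1,1=4] -> levels [1 1 7 2 0]
Step 2: flows [2->0,0->4,3->1,1->4] -> levels [1 1 6 1 2]
Step 3: flows [2->0,4->0,1=3,4->1] -> levels [3 2 5 1 0]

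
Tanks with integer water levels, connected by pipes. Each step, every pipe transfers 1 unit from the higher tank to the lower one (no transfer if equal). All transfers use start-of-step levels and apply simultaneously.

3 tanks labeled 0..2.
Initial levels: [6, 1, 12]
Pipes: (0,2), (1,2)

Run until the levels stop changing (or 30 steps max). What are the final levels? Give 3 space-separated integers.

Answer: 6 6 7

Derivation:
Step 1: flows [2->0,2->1] -> levels [7 2 10]
Step 2: flows [2->0,2->1] -> levels [8 3 8]
Step 3: flows [0=2,2->1] -> levels [8 4 7]
Step 4: flows [0->2,2->1] -> levels [7 5 7]
Step 5: flows [0=2,2->1] -> levels [7 6 6]
Step 6: flows [0->2,1=2] -> levels [6 6 7]
Step 7: flows [2->0,2->1] -> levels [7 7 5]
Step 8: flows [0->2,1->2] -> levels [6 6 7]
  -> period-2 cycle: step 8 state = step 6 state; never stabilizes
  -> state at step 30: (30-6) mod 2 = 0, same as step 6 -> [6 6 7]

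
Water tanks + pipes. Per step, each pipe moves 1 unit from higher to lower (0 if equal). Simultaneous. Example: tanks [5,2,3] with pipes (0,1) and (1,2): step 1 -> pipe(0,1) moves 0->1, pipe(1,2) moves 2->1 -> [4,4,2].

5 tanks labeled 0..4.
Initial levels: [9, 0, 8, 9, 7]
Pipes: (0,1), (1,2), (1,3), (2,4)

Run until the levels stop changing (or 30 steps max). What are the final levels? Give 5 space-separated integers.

Answer: 7 5 8 7 6

Derivation:
Step 1: flows [0->1,2->1,3->1,2->4] -> levels [8 3 6 8 8]
Step 2: flows [0->1,2->1,3->1,4->2] -> levels [7 6 6 7 7]
Step 3: flows [0->1,1=2,3->1,4->2] -> levels [6 8 7 6 6]
Step 4: flows [1->0,1->2,1->3,2->4] -> levels [7 5 7 7 7]
Step 5: flows [0->1,2->1,3->1,2=4] -> levels [6 8 6 6 7]
Step 6: flows [1->0,1->2,1->3,4->2] -> levels [7 5 8 7 6]
Step 7: flows [0->1,2->1,3->1,2->4] -> levels [6 8 6 6 7]
  -> period-2 cycle: step 7 state = step 5 state; never stabilizes
  -> state at step 30: (30-5) mod 2 = 1, same as step 6 -> [7 5 8 7 6]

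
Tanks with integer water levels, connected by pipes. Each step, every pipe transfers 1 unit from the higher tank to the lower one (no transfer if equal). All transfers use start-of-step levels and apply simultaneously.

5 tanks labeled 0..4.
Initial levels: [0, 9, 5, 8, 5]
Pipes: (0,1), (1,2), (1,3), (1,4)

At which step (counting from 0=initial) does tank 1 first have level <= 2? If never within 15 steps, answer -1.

Step 1: flows [1->0,1->2,1->3,1->4] -> levels [1 5 6 9 6]
Step 2: flows [1->0,2->1,3->1,4->1] -> levels [2 7 5 8 5]
Step 3: flows [1->0,1->2,3->1,1->4] -> levels [3 5 6 7 6]
Step 4: flows [1->0,2->1,3->1,4->1] -> levels [4 7 5 6 5]
Step 5: flows [1->0,1->2,1->3,1->4] -> levels [5 3 6 7 6]
Step 6: flows [0->1,2->1,3->1,4->1] -> levels [4 7 5 6 5]
  -> period-2 cycle (repeats step 4); tank 1 never drops to <=2
Tank 1 never reaches <=2 within 15 steps

Answer: -1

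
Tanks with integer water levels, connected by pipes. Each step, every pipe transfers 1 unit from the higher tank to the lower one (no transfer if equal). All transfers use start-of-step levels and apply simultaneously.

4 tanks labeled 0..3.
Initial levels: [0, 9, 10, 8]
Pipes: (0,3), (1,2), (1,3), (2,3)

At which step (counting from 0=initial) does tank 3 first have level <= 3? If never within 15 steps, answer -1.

Answer: -1

Derivation:
Step 1: flows [3->0,2->1,1->3,2->3] -> levels [1 9 8 9]
Step 2: flows [3->0,1->2,1=3,3->2] -> levels [2 8 10 7]
Step 3: flows [3->0,2->1,1->3,2->3] -> levels [3 8 8 8]
Step 4: flows [3->0,1=2,1=3,2=3] -> levels [4 8 8 7]
Step 5: flows [3->0,1=2,1->3,2->3] -> levels [5 7 7 8]
Step 6: flows [3->0,1=2,3->1,3->2] -> levels [6 8 8 5]
Step 7: flows [0->3,1=2,1->3,2->3] -> levels [5 7 7 8]
  -> period-2 cycle (repeats step 5); tank 3 never drops to <=3
Tank 3 never reaches <=3 within 15 steps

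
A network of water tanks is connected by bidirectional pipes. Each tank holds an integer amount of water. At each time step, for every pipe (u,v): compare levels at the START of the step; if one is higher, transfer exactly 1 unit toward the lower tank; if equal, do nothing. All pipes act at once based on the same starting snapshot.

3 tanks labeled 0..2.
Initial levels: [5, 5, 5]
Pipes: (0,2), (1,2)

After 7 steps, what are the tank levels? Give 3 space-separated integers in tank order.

Answer: 5 5 5

Derivation:
Step 1: flows [0=2,1=2] -> levels [5 5 5]
  -> stable; steps 2..7 unchanged -> [5 5 5]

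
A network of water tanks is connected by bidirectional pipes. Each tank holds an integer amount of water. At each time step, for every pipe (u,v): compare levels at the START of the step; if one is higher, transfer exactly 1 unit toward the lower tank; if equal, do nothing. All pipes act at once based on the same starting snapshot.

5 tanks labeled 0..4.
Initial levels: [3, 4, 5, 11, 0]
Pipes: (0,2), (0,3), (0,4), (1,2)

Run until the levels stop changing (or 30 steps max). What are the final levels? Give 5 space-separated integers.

Answer: 3 4 5 6 5

Derivation:
Step 1: flows [2->0,3->0,0->4,2->1] -> levels [4 5 3 10 1]
Step 2: flows [0->2,3->0,0->4,1->2] -> levels [3 4 5 9 2]
Step 3: flows [2->0,3->0,0->4,2->1] -> levels [4 5 3 8 3]
Step 4: flows [0->2,3->0,0->4,1->2] -> levels [3 4 5 7 4]
Step 5: flows [2->0,3->0,4->0,2->1] -> levels [6 5 3 6 3]
Step 6: flows [0->2,0=3,0->4,1->2] -> levels [4 4 5 6 4]
Step 7: flows [2->0,3->0,0=4,2->1] -> levels [6 5 3 5 4]
Step 8: flows [0->2,0->3,0->4,1->2] -> levels [3 4 5 6 5]
Step 9: flows [2->0,3->0,4->0,2->1] -> levels [6 5 3 5 4]
  -> period-2 cycle: step 9 state = step 7 state; never stabilizes
  -> state at step 30: (30-7) mod 2 = 1, same as step 8 -> [3 4 5 6 5]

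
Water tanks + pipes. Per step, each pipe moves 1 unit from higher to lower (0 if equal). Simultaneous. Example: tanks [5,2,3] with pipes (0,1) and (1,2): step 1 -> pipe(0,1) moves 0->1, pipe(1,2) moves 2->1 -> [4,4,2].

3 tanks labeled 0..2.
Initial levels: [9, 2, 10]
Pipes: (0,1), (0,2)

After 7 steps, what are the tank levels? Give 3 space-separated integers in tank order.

Step 1: flows [0->1,2->0] -> levels [9 3 9]
Step 2: flows [0->1,0=2] -> levels [8 4 9]
Step 3: flows [0->1,2->0] -> levels [8 5 8]
Step 4: flows [0->1,0=2] -> levels [7 6 8]
Step 5: flows [0->1,2->0] -> levels [7 7 7]
Step 6: flows [0=1,0=2] -> levels [7 7 7]
  -> stable; steps 7..7 unchanged -> [7 7 7]

Answer: 7 7 7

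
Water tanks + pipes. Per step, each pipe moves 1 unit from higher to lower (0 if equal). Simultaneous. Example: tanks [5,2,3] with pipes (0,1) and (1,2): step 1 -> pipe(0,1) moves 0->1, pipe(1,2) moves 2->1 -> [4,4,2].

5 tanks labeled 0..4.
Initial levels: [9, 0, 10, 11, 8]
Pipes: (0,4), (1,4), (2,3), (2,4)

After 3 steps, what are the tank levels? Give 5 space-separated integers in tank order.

Step 1: flows [0->4,4->1,3->2,2->4] -> levels [8 1 10 10 9]
Step 2: flows [4->0,4->1,2=3,2->4] -> levels [9 2 9 10 8]
Step 3: flows [0->4,4->1,3->2,2->4] -> levels [8 3 9 9 9]

Answer: 8 3 9 9 9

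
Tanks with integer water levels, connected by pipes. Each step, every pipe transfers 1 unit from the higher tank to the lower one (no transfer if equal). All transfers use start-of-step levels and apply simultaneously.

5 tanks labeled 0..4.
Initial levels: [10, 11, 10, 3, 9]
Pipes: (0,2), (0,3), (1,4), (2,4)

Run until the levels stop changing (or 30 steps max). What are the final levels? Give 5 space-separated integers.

Step 1: flows [0=2,0->3,1->4,2->4] -> levels [9 10 9 4 11]
Step 2: flows [0=2,0->3,4->1,4->2] -> levels [8 11 10 5 9]
Step 3: flows [2->0,0->3,1->4,2->4] -> levels [8 10 8 6 11]
Step 4: flows [0=2,0->3,4->1,4->2] -> levels [7 11 9 7 9]
Step 5: flows [2->0,0=3,1->4,2=4] -> levels [8 10 8 7 10]
Step 6: flows [0=2,0->3,1=4,4->2] -> levels [7 10 9 8 9]
Step 7: flows [2->0,3->0,1->4,2=4] -> levels [9 9 8 7 10]
Step 8: flows [0->2,0->3,4->1,4->2] -> levels [7 10 10 8 8]
Step 9: flows [2->0,3->0,1->4,2->4] -> levels [9 9 8 7 10]
  -> period-2 cycle: step 9 state = step 7 state; never stabilizes
  -> state at step 30: (30-7) mod 2 = 1, same as step 8 -> [7 10 10 8 8]

Answer: 7 10 10 8 8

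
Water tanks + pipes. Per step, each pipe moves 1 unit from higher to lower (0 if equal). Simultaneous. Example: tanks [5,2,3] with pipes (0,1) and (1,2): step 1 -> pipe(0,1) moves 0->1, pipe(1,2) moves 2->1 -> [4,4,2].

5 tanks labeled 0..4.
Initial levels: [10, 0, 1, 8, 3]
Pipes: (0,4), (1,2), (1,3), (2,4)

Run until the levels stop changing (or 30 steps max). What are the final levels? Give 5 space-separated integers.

Step 1: flows [0->4,2->1,3->1,4->2] -> levels [9 2 1 7 3]
Step 2: flows [0->4,1->2,3->1,4->2] -> levels [8 2 3 6 3]
Step 3: flows [0->4,2->1,3->1,2=4] -> levels [7 4 2 5 4]
Step 4: flows [0->4,1->2,3->1,4->2] -> levels [6 4 4 4 4]
Step 5: flows [0->4,1=2,1=3,2=4] -> levels [5 4 4 4 5]
Step 6: flows [0=4,1=2,1=3,4->2] -> levels [5 4 5 4 4]
Step 7: flows [0->4,2->1,1=3,2->4] -> levels [4 5 3 4 6]
Step 8: flows [4->0,1->2,1->3,4->2] -> levels [5 3 5 5 4]
Step 9: flows [0->4,2->1,3->1,2->4] -> levels [4 5 3 4 6]
  -> period-2 cycle: step 9 state = step 7 state; never stabilizes
  -> state at step 30: (30-7) mod 2 = 1, same as step 8 -> [5 3 5 5 4]

Answer: 5 3 5 5 4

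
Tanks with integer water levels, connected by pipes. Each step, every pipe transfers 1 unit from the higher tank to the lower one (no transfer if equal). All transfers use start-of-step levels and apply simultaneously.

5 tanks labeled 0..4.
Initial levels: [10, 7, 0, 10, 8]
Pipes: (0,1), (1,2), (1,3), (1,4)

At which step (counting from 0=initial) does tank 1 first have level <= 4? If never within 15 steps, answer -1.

Step 1: flows [0->1,1->2,3->1,4->1] -> levels [9 9 1 9 7]
Step 2: flows [0=1,1->2,1=3,1->4] -> levels [9 7 2 9 8]
Step 3: flows [0->1,1->2,3->1,4->1] -> levels [8 9 3 8 7]
Step 4: flows [1->0,1->2,1->3,1->4] -> levels [9 5 4 9 8]
Step 5: flows [0->1,1->2,3->1,4->1] -> levels [8 7 5 8 7]
Step 6: flows [0->1,1->2,3->1,1=4] -> levels [7 8 6 7 7]
Step 7: flows [1->0,1->2,1->3,1->4] -> levels [8 4 7 8 8]
Tank 1 first reaches <=4 at step 7

Answer: 7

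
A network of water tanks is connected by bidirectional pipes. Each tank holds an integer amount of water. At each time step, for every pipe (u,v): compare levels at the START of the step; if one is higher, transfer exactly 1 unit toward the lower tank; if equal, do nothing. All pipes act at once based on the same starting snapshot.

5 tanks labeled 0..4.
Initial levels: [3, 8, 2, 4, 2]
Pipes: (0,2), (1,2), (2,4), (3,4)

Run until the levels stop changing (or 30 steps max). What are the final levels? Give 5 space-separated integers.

Answer: 4 5 3 3 4

Derivation:
Step 1: flows [0->2,1->2,2=4,3->4] -> levels [2 7 4 3 3]
Step 2: flows [2->0,1->2,2->4,3=4] -> levels [3 6 3 3 4]
Step 3: flows [0=2,1->2,4->2,4->3] -> levels [3 5 5 4 2]
Step 4: flows [2->0,1=2,2->4,3->4] -> levels [4 5 3 3 4]
Step 5: flows [0->2,1->2,4->2,4->3] -> levels [3 4 6 4 2]
Step 6: flows [2->0,2->1,2->4,3->4] -> levels [4 5 3 3 4]
  -> period-2 cycle: step 6 state = step 4 state; never stabilizes
  -> state at step 30: (30-4) mod 2 = 0, same as step 4 -> [4 5 3 3 4]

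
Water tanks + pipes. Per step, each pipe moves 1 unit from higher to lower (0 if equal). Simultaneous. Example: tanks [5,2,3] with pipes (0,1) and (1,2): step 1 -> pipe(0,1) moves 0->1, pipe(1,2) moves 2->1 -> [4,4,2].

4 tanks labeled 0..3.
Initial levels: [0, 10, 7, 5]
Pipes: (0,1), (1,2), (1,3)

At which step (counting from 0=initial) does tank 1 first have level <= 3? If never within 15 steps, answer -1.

Answer: -1

Derivation:
Step 1: flows [1->0,1->2,1->3] -> levels [1 7 8 6]
Step 2: flows [1->0,2->1,1->3] -> levels [2 6 7 7]
Step 3: flows [1->0,2->1,3->1] -> levels [3 7 6 6]
Step 4: flows [1->0,1->2,1->3] -> levels [4 4 7 7]
Step 5: flows [0=1,2->1,3->1] -> levels [4 6 6 6]
Step 6: flows [1->0,1=2,1=3] -> levels [5 5 6 6]
Step 7: flows [0=1,2->1,3->1] -> levels [5 7 5 5]
Step 8: flows [1->0,1->2,1->3] -> levels [6 4 6 6]
Step 9: flows [0->1,2->1,3->1] -> levels [5 7 5 5]
  -> period-2 cycle (repeats step 7); tank 1 never drops to <=3
Tank 1 never reaches <=3 within 15 steps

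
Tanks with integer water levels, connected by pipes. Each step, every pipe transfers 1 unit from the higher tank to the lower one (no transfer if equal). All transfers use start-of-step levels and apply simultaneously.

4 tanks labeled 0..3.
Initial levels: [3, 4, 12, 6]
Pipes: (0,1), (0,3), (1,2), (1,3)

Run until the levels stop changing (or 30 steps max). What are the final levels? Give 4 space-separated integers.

Step 1: flows [1->0,3->0,2->1,3->1] -> levels [5 5 11 4]
Step 2: flows [0=1,0->3,2->1,1->3] -> levels [4 5 10 6]
Step 3: flows [1->0,3->0,2->1,3->1] -> levels [6 6 9 4]
Step 4: flows [0=1,0->3,2->1,1->3] -> levels [5 6 8 6]
Step 5: flows [1->0,3->0,2->1,1=3] -> levels [7 6 7 5]
Step 6: flows [0->1,0->3,2->1,1->3] -> levels [5 7 6 7]
Step 7: flows [1->0,3->0,1->2,1=3] -> levels [7 5 7 6]
Step 8: flows [0->1,0->3,2->1,3->1] -> levels [5 8 6 6]
Step 9: flows [1->0,3->0,1->2,1->3] -> levels [7 5 7 6]
  -> period-2 cycle: step 9 state = step 7 state; never stabilizes
  -> state at step 30: (30-7) mod 2 = 1, same as step 8 -> [5 8 6 6]

Answer: 5 8 6 6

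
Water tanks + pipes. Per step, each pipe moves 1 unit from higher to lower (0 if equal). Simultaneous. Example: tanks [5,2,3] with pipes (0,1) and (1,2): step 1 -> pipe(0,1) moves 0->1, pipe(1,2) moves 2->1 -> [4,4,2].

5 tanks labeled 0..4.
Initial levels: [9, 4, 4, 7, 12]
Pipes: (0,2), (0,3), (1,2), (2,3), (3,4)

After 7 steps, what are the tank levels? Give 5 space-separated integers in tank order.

Answer: 7 7 6 9 7

Derivation:
Step 1: flows [0->2,0->3,1=2,3->2,4->3] -> levels [7 4 6 8 11]
Step 2: flows [0->2,3->0,2->1,3->2,4->3] -> levels [7 5 7 7 10]
Step 3: flows [0=2,0=3,2->1,2=3,4->3] -> levels [7 6 6 8 9]
Step 4: flows [0->2,3->0,1=2,3->2,4->3] -> levels [7 6 8 7 8]
Step 5: flows [2->0,0=3,2->1,2->3,4->3] -> levels [8 7 5 9 7]
Step 6: flows [0->2,3->0,1->2,3->2,3->4] -> levels [8 6 8 6 8]
Step 7: flows [0=2,0->3,2->1,2->3,4->3] -> levels [7 7 6 9 7]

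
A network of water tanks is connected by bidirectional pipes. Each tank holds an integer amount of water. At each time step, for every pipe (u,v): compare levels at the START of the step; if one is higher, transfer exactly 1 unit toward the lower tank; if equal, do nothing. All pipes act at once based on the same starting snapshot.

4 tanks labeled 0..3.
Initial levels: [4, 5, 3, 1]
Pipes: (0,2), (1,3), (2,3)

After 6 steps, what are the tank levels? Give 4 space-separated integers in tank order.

Step 1: flows [0->2,1->3,2->3] -> levels [3 4 3 3]
Step 2: flows [0=2,1->3,2=3] -> levels [3 3 3 4]
Step 3: flows [0=2,3->1,3->2] -> levels [3 4 4 2]
Step 4: flows [2->0,1->3,2->3] -> levels [4 3 2 4]
Step 5: flows [0->2,3->1,3->2] -> levels [3 4 4 2]
  -> period-2 cycle: step 5 state = step 3 state
  -> state at step 6: (6-3) mod 2 = 1, same as step 4 -> [4 3 2 4]

Answer: 4 3 2 4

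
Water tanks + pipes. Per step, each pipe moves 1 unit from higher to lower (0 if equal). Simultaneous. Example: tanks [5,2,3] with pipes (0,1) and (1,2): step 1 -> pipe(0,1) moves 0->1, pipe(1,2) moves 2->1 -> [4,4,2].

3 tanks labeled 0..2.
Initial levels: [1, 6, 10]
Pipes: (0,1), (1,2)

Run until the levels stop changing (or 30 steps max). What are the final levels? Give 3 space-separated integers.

Step 1: flows [1->0,2->1] -> levels [2 6 9]
Step 2: flows [1->0,2->1] -> levels [3 6 8]
Step 3: flows [1->0,2->1] -> levels [4 6 7]
Step 4: flows [1->0,2->1] -> levels [5 6 6]
Step 5: flows [1->0,1=2] -> levels [6 5 6]
Step 6: flows [0->1,2->1] -> levels [5 7 5]
Step 7: flows [1->0,1->2] -> levels [6 5 6]
  -> period-2 cycle: step 7 state = step 5 state; never stabilizes
  -> state at step 30: (30-5) mod 2 = 1, same as step 6 -> [5 7 5]

Answer: 5 7 5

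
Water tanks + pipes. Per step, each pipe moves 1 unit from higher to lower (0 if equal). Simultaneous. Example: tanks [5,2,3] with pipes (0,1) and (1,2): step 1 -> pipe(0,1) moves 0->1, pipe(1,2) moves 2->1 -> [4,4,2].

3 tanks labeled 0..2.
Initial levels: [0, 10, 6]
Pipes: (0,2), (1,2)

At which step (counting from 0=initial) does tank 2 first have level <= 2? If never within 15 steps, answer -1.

Answer: -1

Derivation:
Step 1: flows [2->0,1->2] -> levels [1 9 6]
Step 2: flows [2->0,1->2] -> levels [2 8 6]
Step 3: flows [2->0,1->2] -> levels [3 7 6]
Step 4: flows [2->0,1->2] -> levels [4 6 6]
Step 5: flows [2->0,1=2] -> levels [5 6 5]
Step 6: flows [0=2,1->2] -> levels [5 5 6]
Step 7: flows [2->0,2->1] -> levels [6 6 4]
Step 8: flows [0->2,1->2] -> levels [5 5 6]
  -> period-2 cycle (repeats step 6); tank 2 never drops to <=2
Tank 2 never reaches <=2 within 15 steps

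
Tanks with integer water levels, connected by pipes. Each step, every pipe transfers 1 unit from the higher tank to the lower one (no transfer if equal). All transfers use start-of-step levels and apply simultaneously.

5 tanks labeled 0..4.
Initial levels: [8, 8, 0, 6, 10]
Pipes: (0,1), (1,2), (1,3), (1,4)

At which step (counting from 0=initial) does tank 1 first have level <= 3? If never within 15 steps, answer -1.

Step 1: flows [0=1,1->2,1->3,4->1] -> levels [8 7 1 7 9]
Step 2: flows [0->1,1->2,1=3,4->1] -> levels [7 8 2 7 8]
Step 3: flows [1->0,1->2,1->3,1=4] -> levels [8 5 3 8 8]
Step 4: flows [0->1,1->2,3->1,4->1] -> levels [7 7 4 7 7]
Step 5: flows [0=1,1->2,1=3,1=4] -> levels [7 6 5 7 7]
Step 6: flows [0->1,1->2,3->1,4->1] -> levels [6 8 6 6 6]
Step 7: flows [1->0,1->2,1->3,1->4] -> levels [7 4 7 7 7]
Step 8: flows [0->1,2->1,3->1,4->1] -> levels [6 8 6 6 6]
  -> period-2 cycle (repeats step 6); tank 1 never drops to <=3
Tank 1 never reaches <=3 within 15 steps

Answer: -1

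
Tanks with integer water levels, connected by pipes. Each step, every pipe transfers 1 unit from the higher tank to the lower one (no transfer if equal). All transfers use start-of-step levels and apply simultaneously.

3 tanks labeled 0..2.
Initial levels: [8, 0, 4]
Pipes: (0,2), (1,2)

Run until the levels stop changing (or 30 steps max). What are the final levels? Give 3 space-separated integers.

Answer: 4 4 4

Derivation:
Step 1: flows [0->2,2->1] -> levels [7 1 4]
Step 2: flows [0->2,2->1] -> levels [6 2 4]
Step 3: flows [0->2,2->1] -> levels [5 3 4]
Step 4: flows [0->2,2->1] -> levels [4 4 4]
Step 5: flows [0=2,1=2] -> levels [4 4 4]
  -> stable (no change)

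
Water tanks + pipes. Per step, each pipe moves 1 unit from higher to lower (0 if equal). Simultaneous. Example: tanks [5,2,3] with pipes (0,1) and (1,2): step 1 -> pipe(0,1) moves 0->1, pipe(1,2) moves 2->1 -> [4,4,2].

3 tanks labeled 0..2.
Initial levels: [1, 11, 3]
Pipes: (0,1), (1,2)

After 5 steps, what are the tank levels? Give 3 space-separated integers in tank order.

Answer: 5 5 5

Derivation:
Step 1: flows [1->0,1->2] -> levels [2 9 4]
Step 2: flows [1->0,1->2] -> levels [3 7 5]
Step 3: flows [1->0,1->2] -> levels [4 5 6]
Step 4: flows [1->0,2->1] -> levels [5 5 5]
Step 5: flows [0=1,1=2] -> levels [5 5 5]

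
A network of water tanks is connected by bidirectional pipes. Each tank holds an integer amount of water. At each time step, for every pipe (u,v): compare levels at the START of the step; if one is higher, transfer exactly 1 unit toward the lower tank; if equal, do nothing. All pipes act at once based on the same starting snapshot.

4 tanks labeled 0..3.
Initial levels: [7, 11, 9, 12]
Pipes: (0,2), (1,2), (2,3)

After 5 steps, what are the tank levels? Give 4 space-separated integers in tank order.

Step 1: flows [2->0,1->2,3->2] -> levels [8 10 10 11]
Step 2: flows [2->0,1=2,3->2] -> levels [9 10 10 10]
Step 3: flows [2->0,1=2,2=3] -> levels [10 10 9 10]
Step 4: flows [0->2,1->2,3->2] -> levels [9 9 12 9]
Step 5: flows [2->0,2->1,2->3] -> levels [10 10 9 10]

Answer: 10 10 9 10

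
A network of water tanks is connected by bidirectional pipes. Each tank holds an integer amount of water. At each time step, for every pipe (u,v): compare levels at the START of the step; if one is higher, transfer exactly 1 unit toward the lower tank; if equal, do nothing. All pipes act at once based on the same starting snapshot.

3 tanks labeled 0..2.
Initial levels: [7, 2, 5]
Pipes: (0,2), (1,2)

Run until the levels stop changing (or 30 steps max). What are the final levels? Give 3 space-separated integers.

Answer: 4 4 6

Derivation:
Step 1: flows [0->2,2->1] -> levels [6 3 5]
Step 2: flows [0->2,2->1] -> levels [5 4 5]
Step 3: flows [0=2,2->1] -> levels [5 5 4]
Step 4: flows [0->2,1->2] -> levels [4 4 6]
Step 5: flows [2->0,2->1] -> levels [5 5 4]
  -> period-2 cycle: step 5 state = step 3 state; never stabilizes
  -> state at step 30: (30-3) mod 2 = 1, same as step 4 -> [4 4 6]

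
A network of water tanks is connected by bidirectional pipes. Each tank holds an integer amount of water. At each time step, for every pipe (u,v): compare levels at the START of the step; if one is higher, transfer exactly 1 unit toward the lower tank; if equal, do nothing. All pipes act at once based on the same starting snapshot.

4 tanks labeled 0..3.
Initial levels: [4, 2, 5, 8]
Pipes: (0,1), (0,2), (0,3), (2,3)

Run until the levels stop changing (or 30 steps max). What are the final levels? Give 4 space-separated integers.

Answer: 6 4 5 4

Derivation:
Step 1: flows [0->1,2->0,3->0,3->2] -> levels [5 3 5 6]
Step 2: flows [0->1,0=2,3->0,3->2] -> levels [5 4 6 4]
Step 3: flows [0->1,2->0,0->3,2->3] -> levels [4 5 4 6]
Step 4: flows [1->0,0=2,3->0,3->2] -> levels [6 4 5 4]
Step 5: flows [0->1,0->2,0->3,2->3] -> levels [3 5 5 6]
Step 6: flows [1->0,2->0,3->0,3->2] -> levels [6 4 5 4]
  -> period-2 cycle: step 6 state = step 4 state; never stabilizes
  -> state at step 30: (30-4) mod 2 = 0, same as step 4 -> [6 4 5 4]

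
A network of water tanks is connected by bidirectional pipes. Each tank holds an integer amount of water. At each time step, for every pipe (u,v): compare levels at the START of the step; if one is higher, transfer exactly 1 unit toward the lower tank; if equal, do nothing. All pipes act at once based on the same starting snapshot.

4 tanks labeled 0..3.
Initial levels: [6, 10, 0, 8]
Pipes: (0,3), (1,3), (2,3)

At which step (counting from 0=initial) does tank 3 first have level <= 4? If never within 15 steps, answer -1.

Step 1: flows [3->0,1->3,3->2] -> levels [7 9 1 7]
Step 2: flows [0=3,1->3,3->2] -> levels [7 8 2 7]
Step 3: flows [0=3,1->3,3->2] -> levels [7 7 3 7]
Step 4: flows [0=3,1=3,3->2] -> levels [7 7 4 6]
Step 5: flows [0->3,1->3,3->2] -> levels [6 6 5 7]
Step 6: flows [3->0,3->1,3->2] -> levels [7 7 6 4]
Tank 3 first reaches <=4 at step 6

Answer: 6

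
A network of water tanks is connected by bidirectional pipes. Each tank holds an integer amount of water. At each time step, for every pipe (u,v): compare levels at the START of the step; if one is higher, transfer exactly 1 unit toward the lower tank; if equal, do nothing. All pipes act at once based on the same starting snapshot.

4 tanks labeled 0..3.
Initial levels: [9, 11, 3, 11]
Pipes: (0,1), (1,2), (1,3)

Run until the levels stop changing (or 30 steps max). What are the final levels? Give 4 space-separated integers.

Step 1: flows [1->0,1->2,1=3] -> levels [10 9 4 11]
Step 2: flows [0->1,1->2,3->1] -> levels [9 10 5 10]
Step 3: flows [1->0,1->2,1=3] -> levels [10 8 6 10]
Step 4: flows [0->1,1->2,3->1] -> levels [9 9 7 9]
Step 5: flows [0=1,1->2,1=3] -> levels [9 8 8 9]
Step 6: flows [0->1,1=2,3->1] -> levels [8 10 8 8]
Step 7: flows [1->0,1->2,1->3] -> levels [9 7 9 9]
Step 8: flows [0->1,2->1,3->1] -> levels [8 10 8 8]
  -> period-2 cycle: step 8 state = step 6 state; never stabilizes
  -> state at step 30: (30-6) mod 2 = 0, same as step 6 -> [8 10 8 8]

Answer: 8 10 8 8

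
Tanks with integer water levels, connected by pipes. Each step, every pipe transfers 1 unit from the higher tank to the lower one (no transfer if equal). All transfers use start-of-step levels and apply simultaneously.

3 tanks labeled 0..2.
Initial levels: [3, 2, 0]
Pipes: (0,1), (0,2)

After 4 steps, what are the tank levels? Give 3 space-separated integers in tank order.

Step 1: flows [0->1,0->2] -> levels [1 3 1]
Step 2: flows [1->0,0=2] -> levels [2 2 1]
Step 3: flows [0=1,0->2] -> levels [1 2 2]
Step 4: flows [1->0,2->0] -> levels [3 1 1]

Answer: 3 1 1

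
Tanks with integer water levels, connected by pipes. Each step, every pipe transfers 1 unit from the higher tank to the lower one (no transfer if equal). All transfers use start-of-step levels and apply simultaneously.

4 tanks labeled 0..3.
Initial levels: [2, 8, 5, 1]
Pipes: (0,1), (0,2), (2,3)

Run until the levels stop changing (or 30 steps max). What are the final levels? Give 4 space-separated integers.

Answer: 5 4 3 4

Derivation:
Step 1: flows [1->0,2->0,2->3] -> levels [4 7 3 2]
Step 2: flows [1->0,0->2,2->3] -> levels [4 6 3 3]
Step 3: flows [1->0,0->2,2=3] -> levels [4 5 4 3]
Step 4: flows [1->0,0=2,2->3] -> levels [5 4 3 4]
Step 5: flows [0->1,0->2,3->2] -> levels [3 5 5 3]
Step 6: flows [1->0,2->0,2->3] -> levels [5 4 3 4]
  -> period-2 cycle: step 6 state = step 4 state; never stabilizes
  -> state at step 30: (30-4) mod 2 = 0, same as step 4 -> [5 4 3 4]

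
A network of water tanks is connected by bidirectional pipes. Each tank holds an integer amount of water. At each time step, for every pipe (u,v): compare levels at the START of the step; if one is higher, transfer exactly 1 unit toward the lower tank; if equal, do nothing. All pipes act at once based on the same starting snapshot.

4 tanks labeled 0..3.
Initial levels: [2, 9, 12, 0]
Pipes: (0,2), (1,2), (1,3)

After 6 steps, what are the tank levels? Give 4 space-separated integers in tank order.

Answer: 7 6 5 5

Derivation:
Step 1: flows [2->0,2->1,1->3] -> levels [3 9 10 1]
Step 2: flows [2->0,2->1,1->3] -> levels [4 9 8 2]
Step 3: flows [2->0,1->2,1->3] -> levels [5 7 8 3]
Step 4: flows [2->0,2->1,1->3] -> levels [6 7 6 4]
Step 5: flows [0=2,1->2,1->3] -> levels [6 5 7 5]
Step 6: flows [2->0,2->1,1=3] -> levels [7 6 5 5]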